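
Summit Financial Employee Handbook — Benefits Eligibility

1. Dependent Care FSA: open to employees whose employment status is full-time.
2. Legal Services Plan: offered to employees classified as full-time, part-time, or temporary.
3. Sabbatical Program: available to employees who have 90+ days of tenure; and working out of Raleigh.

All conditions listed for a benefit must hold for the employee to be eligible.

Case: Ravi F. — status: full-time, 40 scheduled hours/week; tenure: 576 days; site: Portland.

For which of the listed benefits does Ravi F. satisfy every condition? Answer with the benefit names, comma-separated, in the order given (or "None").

Dependent Care FSA — status full-time ✓ → eligible.
Legal Services Plan — status full-time ✓ → eligible.
Sabbatical Program — service 576 days ≥ 90 days ✓; site Portland ✗ (not Raleigh) → not eligible.

Dependent Care FSA, Legal Services Plan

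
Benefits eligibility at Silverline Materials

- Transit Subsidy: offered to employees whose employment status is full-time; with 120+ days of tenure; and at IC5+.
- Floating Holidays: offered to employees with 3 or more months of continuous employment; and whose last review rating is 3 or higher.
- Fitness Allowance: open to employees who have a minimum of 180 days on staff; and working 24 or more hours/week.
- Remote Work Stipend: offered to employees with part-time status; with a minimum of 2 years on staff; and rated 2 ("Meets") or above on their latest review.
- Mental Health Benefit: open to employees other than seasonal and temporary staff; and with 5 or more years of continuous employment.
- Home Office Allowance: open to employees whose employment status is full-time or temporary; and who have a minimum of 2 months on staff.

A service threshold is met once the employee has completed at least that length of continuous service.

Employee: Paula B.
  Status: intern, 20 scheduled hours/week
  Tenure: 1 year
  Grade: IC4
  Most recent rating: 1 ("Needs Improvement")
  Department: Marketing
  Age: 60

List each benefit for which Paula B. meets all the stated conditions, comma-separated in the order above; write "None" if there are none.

None

Transit Subsidy — status intern ✗ (requires full-time) → not eligible.
Floating Holidays — service 1 year ≥ 3 months (≈90 days) ✓; rating 1 < 3 ✗ → not eligible.
Fitness Allowance — service 1 year ≥ 180 days ✓; 20 hrs/wk < 24 ✗ → not eligible.
Remote Work Stipend — status intern ✗ (requires part-time) → not eligible.
Mental Health Benefit — status intern ✓ (not excluded); service 1 year < 5 years ✗ → not eligible.
Home Office Allowance — status intern ✗ (requires full-time or temporary) → not eligible.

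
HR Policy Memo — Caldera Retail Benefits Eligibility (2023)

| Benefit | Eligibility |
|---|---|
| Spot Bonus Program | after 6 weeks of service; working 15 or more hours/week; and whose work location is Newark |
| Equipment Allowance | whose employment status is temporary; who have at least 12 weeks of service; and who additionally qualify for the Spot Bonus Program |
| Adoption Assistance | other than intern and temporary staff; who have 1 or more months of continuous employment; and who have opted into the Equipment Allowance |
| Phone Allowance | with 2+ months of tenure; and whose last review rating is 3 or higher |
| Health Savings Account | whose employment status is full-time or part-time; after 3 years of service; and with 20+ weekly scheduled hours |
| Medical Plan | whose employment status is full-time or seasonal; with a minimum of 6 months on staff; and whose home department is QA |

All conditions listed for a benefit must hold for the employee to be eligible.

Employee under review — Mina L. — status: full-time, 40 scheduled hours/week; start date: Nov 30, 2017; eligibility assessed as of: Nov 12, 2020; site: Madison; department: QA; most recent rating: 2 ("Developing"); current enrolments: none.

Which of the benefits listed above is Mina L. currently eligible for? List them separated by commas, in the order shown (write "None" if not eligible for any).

Medical Plan

Service from Nov 30, 2017 to Nov 12, 2020: 1078 days.
Spot Bonus Program — service 1078 days ≥ 6 weeks (≈42 days) ✓; 40 hrs/wk ≥ 15 ✓; site Madison ✗ (not Newark) → not eligible.
Equipment Allowance — status full-time ✗ (requires temporary) → not eligible.
Adoption Assistance — status full-time ✓ (not excluded); service 1078 days ≥ 1 month (≈30 days) ✓; not enrolled in Equipment Allowance ✗ → not eligible.
Phone Allowance — service 1078 days ≥ 2 months (≈60 days) ✓; rating 2 < 3 ✗ → not eligible.
Health Savings Account — status full-time ✓; service 1078 days < 3 years (≈1095 days) ✗ → not eligible.
Medical Plan — status full-time ✓; service 1078 days ≥ 6 months (≈180 days) ✓; dept QA ✓ → eligible.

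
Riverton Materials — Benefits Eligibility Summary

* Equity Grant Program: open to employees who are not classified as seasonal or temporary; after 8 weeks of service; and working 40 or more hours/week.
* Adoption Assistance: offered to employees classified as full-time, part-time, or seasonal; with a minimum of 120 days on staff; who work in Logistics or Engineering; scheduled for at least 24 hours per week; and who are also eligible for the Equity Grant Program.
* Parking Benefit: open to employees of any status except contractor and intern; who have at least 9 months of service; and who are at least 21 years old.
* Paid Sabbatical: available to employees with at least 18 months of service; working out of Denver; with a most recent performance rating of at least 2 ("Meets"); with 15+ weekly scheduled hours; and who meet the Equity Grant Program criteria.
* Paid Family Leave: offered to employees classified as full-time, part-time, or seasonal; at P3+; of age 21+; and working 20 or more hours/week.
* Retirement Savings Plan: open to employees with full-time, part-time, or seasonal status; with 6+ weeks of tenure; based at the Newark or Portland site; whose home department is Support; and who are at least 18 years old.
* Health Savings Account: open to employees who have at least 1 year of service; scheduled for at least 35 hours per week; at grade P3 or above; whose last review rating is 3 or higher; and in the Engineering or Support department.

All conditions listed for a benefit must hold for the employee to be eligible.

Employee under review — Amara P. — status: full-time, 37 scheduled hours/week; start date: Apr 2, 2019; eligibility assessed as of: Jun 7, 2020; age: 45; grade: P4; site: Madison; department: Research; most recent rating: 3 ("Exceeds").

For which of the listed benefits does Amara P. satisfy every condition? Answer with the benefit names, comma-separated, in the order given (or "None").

Parking Benefit, Paid Family Leave

Service from Apr 2, 2019 to Jun 7, 2020: 432 days.
Equity Grant Program — status full-time ✓ (not excluded); service 432 days ≥ 8 weeks (≈56 days) ✓; 37 hrs/wk < 40 ✗ → not eligible.
Adoption Assistance — status full-time ✓; service 432 days ≥ 120 days ✓; dept Research ✗ → not eligible.
Parking Benefit — status full-time ✓ (not excluded); service 432 days ≥ 9 months (≈270 days) ✓; age 45 ≥ 21 ✓ → eligible.
Paid Sabbatical — service 432 days < 18 months (≈540 days) ✗ → not eligible.
Paid Family Leave — status full-time ✓; grade P4 ≥ P3 ✓; age 45 ≥ 21 ✓; 37 hrs/wk ≥ 20 ✓ → eligible.
Retirement Savings Plan — status full-time ✓; service 432 days ≥ 6 weeks (≈42 days) ✓; site Madison ✗ (not Newark or Portland) → not eligible.
Health Savings Account — service 432 days ≥ 1 year (≈365 days) ✓; 37 hrs/wk ≥ 35 ✓; grade P4 ≥ P3 ✓; rating 3 ≥ 3 ✓; dept Research ✗ → not eligible.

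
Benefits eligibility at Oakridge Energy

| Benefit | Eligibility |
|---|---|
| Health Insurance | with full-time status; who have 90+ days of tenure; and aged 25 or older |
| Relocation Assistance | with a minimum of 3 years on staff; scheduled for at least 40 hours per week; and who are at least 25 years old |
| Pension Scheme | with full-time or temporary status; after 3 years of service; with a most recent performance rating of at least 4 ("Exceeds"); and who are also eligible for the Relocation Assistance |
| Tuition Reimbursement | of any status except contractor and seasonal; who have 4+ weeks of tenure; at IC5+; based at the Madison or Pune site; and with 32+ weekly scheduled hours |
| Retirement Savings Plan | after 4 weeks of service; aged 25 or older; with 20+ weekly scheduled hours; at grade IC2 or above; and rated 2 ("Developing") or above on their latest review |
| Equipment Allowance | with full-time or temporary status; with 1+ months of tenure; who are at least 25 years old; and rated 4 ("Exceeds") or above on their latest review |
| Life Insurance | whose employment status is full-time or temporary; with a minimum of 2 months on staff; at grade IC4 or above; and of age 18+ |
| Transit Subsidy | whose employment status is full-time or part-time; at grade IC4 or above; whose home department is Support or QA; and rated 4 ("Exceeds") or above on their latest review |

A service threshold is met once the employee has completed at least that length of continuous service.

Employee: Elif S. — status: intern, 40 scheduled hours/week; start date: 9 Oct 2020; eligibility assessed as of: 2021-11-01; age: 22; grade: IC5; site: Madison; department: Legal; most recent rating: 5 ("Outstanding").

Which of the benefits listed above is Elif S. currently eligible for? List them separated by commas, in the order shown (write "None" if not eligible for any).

Tuition Reimbursement

Service from 9 Oct 2020 to 2021-11-01: 388 days.
Health Insurance — status intern ✗ (requires full-time) → not eligible.
Relocation Assistance — service 388 days < 3 years (≈1095 days) ✗ → not eligible.
Pension Scheme — status intern ✗ (requires full-time or temporary) → not eligible.
Tuition Reimbursement — status intern ✓ (not excluded); service 388 days ≥ 4 weeks (≈28 days) ✓; grade IC5 ≥ IC5 ✓; site Madison ✓; 40 hrs/wk ≥ 32 ✓ → eligible.
Retirement Savings Plan — service 388 days ≥ 4 weeks (≈28 days) ✓; age 22 < 25 ✗ → not eligible.
Equipment Allowance — status intern ✗ (requires full-time or temporary) → not eligible.
Life Insurance — status intern ✗ (requires full-time or temporary) → not eligible.
Transit Subsidy — status intern ✗ (requires full-time or part-time) → not eligible.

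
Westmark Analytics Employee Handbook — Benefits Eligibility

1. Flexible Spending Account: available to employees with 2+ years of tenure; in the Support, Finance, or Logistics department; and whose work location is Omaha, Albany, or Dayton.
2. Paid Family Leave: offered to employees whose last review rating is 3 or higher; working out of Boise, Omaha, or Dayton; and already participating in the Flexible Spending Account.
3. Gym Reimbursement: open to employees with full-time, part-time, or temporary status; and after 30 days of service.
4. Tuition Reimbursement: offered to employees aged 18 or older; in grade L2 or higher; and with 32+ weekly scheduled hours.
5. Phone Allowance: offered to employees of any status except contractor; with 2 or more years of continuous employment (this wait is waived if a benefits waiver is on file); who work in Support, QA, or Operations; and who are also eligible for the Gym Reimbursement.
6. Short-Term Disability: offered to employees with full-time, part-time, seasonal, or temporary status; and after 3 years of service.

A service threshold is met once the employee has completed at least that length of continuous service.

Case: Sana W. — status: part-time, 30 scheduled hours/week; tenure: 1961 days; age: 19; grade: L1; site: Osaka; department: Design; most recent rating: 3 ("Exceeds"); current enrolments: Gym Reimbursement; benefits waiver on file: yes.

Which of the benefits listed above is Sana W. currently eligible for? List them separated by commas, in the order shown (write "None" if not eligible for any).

Flexible Spending Account — service 1961 days ≥ 2 years (≈730 days) ✓; dept Design ✗ → not eligible.
Paid Family Leave — rating 3 ≥ 3 ✓; site Osaka ✗ (not Boise, Omaha, or Dayton) → not eligible.
Gym Reimbursement — status part-time ✓; service 1961 days ≥ 30 days ✓ → eligible.
Tuition Reimbursement — age 19 ≥ 18 ✓; grade L1 < L2 ✗ → not eligible.
Phone Allowance — status part-time ✓ (not excluded); benefits waiver on file ✓; dept Design ✗ → not eligible.
Short-Term Disability — status part-time ✓; service 1961 days ≥ 3 years (≈1095 days) ✓ → eligible.

Gym Reimbursement, Short-Term Disability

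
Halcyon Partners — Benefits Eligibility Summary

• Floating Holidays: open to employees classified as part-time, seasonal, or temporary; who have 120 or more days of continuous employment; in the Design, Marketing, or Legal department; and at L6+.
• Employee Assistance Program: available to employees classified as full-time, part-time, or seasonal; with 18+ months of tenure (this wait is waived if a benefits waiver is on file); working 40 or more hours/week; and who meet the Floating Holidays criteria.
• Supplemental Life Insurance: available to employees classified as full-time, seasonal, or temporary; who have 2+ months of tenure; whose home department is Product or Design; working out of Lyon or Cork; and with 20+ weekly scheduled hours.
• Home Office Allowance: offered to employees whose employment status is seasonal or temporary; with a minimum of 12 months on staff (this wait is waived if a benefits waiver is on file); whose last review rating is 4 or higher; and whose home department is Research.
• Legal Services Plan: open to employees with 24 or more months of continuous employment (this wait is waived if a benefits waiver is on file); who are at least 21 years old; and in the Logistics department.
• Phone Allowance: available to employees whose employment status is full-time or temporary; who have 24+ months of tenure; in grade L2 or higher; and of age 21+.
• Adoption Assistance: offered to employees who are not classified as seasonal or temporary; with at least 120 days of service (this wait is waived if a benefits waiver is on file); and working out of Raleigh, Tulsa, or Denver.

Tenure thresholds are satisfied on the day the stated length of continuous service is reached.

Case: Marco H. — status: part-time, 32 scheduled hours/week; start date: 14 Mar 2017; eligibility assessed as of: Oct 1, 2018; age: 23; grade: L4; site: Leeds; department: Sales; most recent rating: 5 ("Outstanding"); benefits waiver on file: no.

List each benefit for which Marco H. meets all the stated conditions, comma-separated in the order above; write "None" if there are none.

None

Service from 14 Mar 2017 to Oct 1, 2018: 566 days.
Floating Holidays — status part-time ✓; service 566 days ≥ 120 days ✓; dept Sales ✗ → not eligible.
Employee Assistance Program — status part-time ✓; no waiver, service 566 days ≥ 18 months (≈540 days) ✓; 32 hrs/wk < 40 ✗ → not eligible.
Supplemental Life Insurance — status part-time ✗ (requires full-time, seasonal, or temporary) → not eligible.
Home Office Allowance — status part-time ✗ (requires seasonal or temporary) → not eligible.
Legal Services Plan — no waiver, service 566 days < 24 months (≈720 days) ✗ → not eligible.
Phone Allowance — status part-time ✗ (requires full-time or temporary) → not eligible.
Adoption Assistance — status part-time ✓ (not excluded); no waiver, service 566 days ≥ 120 days ✓; site Leeds ✗ (not Raleigh, Tulsa, or Denver) → not eligible.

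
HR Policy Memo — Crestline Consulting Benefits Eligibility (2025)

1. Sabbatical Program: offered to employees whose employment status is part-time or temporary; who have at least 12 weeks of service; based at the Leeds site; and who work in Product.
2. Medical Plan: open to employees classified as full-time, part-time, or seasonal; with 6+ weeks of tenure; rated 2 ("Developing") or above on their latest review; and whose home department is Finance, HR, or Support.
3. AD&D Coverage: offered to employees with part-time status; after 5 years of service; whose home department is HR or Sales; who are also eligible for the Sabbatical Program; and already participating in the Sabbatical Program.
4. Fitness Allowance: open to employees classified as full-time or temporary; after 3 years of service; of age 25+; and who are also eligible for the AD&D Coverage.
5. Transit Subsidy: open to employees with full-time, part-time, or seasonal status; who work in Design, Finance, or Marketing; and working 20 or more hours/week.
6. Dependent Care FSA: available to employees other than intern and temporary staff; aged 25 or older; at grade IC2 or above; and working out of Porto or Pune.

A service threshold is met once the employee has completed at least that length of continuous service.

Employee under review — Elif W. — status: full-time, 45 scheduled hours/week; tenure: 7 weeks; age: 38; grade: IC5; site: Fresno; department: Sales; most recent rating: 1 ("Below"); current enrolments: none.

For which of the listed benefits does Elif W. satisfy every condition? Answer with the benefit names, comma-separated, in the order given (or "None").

Sabbatical Program — status full-time ✗ (requires part-time or temporary) → not eligible.
Medical Plan — status full-time ✓; service 7 weeks ≥ 6 weeks ✓; rating 1 < 2 ✗ → not eligible.
AD&D Coverage — status full-time ✗ (requires part-time) → not eligible.
Fitness Allowance — status full-time ✓; service 7 weeks < 3 years (≈1095 days) ✗ → not eligible.
Transit Subsidy — status full-time ✓; dept Sales ✗ → not eligible.
Dependent Care FSA — status full-time ✓ (not excluded); age 38 ≥ 25 ✓; grade IC5 ≥ IC2 ✓; site Fresno ✗ (not Porto or Pune) → not eligible.

None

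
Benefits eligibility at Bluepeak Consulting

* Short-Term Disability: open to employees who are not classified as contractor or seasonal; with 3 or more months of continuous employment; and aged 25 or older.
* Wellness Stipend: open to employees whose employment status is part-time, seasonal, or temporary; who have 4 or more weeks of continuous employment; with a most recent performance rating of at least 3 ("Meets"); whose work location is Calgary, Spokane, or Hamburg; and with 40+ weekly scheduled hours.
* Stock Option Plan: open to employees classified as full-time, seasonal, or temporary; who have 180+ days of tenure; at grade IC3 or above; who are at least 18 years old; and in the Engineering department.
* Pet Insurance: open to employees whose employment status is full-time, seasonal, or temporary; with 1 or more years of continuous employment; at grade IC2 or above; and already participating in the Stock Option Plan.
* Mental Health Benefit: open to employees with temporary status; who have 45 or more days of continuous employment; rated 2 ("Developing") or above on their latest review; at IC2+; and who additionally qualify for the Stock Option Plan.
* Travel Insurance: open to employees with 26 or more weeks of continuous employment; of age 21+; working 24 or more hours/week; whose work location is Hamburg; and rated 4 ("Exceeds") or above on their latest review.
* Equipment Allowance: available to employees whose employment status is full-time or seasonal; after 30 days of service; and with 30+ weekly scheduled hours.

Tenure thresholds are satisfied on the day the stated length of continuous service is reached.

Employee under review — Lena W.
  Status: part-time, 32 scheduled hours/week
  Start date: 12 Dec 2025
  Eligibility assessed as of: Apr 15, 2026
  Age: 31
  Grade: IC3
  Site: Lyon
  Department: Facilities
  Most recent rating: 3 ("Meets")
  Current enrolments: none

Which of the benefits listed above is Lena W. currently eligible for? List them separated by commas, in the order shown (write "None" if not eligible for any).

Service from 12 Dec 2025 to Apr 15, 2026: 124 days.
Short-Term Disability — status part-time ✓ (not excluded); service 124 days ≥ 3 months (≈90 days) ✓; age 31 ≥ 25 ✓ → eligible.
Wellness Stipend — status part-time ✓; service 124 days ≥ 4 weeks (≈28 days) ✓; rating 3 ≥ 3 ✓; site Lyon ✗ (not Calgary, Spokane, or Hamburg) → not eligible.
Stock Option Plan — status part-time ✗ (requires full-time, seasonal, or temporary) → not eligible.
Pet Insurance — status part-time ✗ (requires full-time, seasonal, or temporary) → not eligible.
Mental Health Benefit — status part-time ✗ (requires temporary) → not eligible.
Travel Insurance — service 124 days < 26 weeks (≈182 days) ✗ → not eligible.
Equipment Allowance — status part-time ✗ (requires full-time or seasonal) → not eligible.

Short-Term Disability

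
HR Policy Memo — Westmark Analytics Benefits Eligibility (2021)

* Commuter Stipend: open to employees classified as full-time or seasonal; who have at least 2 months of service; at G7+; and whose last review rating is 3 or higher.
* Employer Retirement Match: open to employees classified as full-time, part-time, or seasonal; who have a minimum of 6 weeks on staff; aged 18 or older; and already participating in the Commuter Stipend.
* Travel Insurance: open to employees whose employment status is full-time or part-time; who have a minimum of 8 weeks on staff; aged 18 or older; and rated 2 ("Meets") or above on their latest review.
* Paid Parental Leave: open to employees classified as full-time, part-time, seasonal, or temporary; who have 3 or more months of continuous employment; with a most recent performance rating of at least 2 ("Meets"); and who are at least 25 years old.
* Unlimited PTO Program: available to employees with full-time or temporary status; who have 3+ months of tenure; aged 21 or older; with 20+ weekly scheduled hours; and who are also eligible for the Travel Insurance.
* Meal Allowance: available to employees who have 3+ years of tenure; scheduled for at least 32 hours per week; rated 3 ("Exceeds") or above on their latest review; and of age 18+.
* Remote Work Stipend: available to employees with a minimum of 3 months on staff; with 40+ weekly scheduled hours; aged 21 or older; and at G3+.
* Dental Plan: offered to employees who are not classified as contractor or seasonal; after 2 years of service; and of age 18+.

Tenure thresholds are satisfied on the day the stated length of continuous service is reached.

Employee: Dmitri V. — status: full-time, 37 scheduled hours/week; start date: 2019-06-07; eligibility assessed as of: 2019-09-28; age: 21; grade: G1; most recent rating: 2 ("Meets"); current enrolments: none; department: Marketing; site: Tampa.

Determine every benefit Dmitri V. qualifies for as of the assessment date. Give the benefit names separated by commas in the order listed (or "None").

Travel Insurance, Unlimited PTO Program

Service from 2019-06-07 to 2019-09-28: 113 days.
Commuter Stipend — status full-time ✓; service 113 days ≥ 2 months (≈60 days) ✓; grade G1 < G7 ✗ → not eligible.
Employer Retirement Match — status full-time ✓; service 113 days ≥ 6 weeks (≈42 days) ✓; age 21 ≥ 18 ✓; not enrolled in Commuter Stipend ✗ → not eligible.
Travel Insurance — status full-time ✓; service 113 days ≥ 8 weeks (≈56 days) ✓; age 21 ≥ 18 ✓; rating 2 ≥ 2 ✓ → eligible.
Paid Parental Leave — status full-time ✓; service 113 days ≥ 3 months (≈90 days) ✓; rating 2 ≥ 2 ✓; age 21 < 25 ✗ → not eligible.
Unlimited PTO Program — status full-time ✓; service 113 days ≥ 3 months (≈90 days) ✓; age 21 ≥ 21 ✓; 37 hrs/wk ≥ 20 ✓; eligible for Travel Insurance ✓ → eligible.
Meal Allowance — service 113 days < 3 years (≈1095 days) ✗ → not eligible.
Remote Work Stipend — service 113 days ≥ 3 months (≈90 days) ✓; 37 hrs/wk < 40 ✗ → not eligible.
Dental Plan — status full-time ✓ (not excluded); service 113 days < 2 years (≈730 days) ✗ → not eligible.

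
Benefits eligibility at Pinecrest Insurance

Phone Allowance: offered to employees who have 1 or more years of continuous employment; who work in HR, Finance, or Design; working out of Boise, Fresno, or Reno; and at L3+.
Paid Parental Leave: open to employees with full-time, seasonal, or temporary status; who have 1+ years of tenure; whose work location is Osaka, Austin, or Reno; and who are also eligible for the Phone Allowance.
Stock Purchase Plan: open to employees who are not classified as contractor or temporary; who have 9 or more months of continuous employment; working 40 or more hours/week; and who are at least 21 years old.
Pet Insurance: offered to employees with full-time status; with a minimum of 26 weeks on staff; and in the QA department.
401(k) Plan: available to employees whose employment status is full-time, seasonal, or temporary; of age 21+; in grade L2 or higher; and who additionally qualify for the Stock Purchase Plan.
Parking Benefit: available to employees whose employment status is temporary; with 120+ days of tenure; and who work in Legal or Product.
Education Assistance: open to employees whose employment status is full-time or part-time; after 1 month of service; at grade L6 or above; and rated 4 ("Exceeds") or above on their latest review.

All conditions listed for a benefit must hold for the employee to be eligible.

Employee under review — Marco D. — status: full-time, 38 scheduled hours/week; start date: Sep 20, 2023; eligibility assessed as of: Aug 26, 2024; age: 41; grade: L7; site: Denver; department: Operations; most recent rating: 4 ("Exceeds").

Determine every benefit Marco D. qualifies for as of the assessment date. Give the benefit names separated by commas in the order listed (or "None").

Service from Sep 20, 2023 to Aug 26, 2024: 341 days.
Phone Allowance — service 341 days < 1 year (≈365 days) ✗ → not eligible.
Paid Parental Leave — status full-time ✓; service 341 days < 1 year (≈365 days) ✗ → not eligible.
Stock Purchase Plan — status full-time ✓ (not excluded); service 341 days ≥ 9 months (≈270 days) ✓; 38 hrs/wk < 40 ✗ → not eligible.
Pet Insurance — status full-time ✓; service 341 days ≥ 26 weeks (≈182 days) ✓; dept Operations ✗ → not eligible.
401(k) Plan — status full-time ✓; age 41 ≥ 21 ✓; grade L7 ≥ L2 ✓; not eligible for Stock Purchase Plan ✗ → not eligible.
Parking Benefit — status full-time ✗ (requires temporary) → not eligible.
Education Assistance — status full-time ✓; service 341 days ≥ 1 month (≈30 days) ✓; grade L7 ≥ L6 ✓; rating 4 ≥ 4 ✓ → eligible.

Education Assistance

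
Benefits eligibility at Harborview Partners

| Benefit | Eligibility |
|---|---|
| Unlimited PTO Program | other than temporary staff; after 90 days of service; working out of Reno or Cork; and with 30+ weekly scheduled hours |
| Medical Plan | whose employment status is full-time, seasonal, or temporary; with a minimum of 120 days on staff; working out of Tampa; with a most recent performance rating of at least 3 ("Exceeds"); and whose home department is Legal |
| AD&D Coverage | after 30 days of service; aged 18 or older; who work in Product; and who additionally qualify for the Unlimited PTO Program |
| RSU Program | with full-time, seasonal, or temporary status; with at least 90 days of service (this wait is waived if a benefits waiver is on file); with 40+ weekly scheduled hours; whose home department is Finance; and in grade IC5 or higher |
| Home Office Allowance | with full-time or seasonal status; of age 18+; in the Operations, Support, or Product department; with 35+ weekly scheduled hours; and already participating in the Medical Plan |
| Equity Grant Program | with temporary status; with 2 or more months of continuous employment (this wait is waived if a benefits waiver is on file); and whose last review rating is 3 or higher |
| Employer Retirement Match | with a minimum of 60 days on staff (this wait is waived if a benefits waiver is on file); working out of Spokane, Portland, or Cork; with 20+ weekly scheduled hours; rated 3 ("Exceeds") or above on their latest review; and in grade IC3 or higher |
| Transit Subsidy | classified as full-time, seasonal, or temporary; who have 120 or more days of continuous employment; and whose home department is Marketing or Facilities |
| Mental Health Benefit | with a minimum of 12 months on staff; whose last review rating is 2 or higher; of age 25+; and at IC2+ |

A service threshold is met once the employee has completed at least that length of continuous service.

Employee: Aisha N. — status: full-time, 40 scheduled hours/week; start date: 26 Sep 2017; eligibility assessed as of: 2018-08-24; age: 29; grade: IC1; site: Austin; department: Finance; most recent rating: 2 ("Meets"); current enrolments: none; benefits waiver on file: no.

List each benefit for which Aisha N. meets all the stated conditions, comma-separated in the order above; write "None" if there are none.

None

Service from 26 Sep 2017 to 2018-08-24: 332 days.
Unlimited PTO Program — status full-time ✓ (not excluded); service 332 days ≥ 90 days ✓; site Austin ✗ (not Reno or Cork) → not eligible.
Medical Plan — status full-time ✓; service 332 days ≥ 120 days ✓; site Austin ✗ (not Tampa) → not eligible.
AD&D Coverage — service 332 days ≥ 30 days ✓; age 29 ≥ 18 ✓; dept Finance ✗ → not eligible.
RSU Program — status full-time ✓; no waiver, service 332 days ≥ 90 days ✓; 40 hrs/wk ≥ 40 ✓; dept Finance ✓; grade IC1 < IC5 ✗ → not eligible.
Home Office Allowance — status full-time ✓; age 29 ≥ 18 ✓; dept Finance ✗ → not eligible.
Equity Grant Program — status full-time ✗ (requires temporary) → not eligible.
Employer Retirement Match — no waiver, service 332 days ≥ 60 days ✓; site Austin ✗ (not Spokane, Portland, or Cork) → not eligible.
Transit Subsidy — status full-time ✓; service 332 days ≥ 120 days ✓; dept Finance ✗ → not eligible.
Mental Health Benefit — service 332 days < 12 months (≈360 days) ✗ → not eligible.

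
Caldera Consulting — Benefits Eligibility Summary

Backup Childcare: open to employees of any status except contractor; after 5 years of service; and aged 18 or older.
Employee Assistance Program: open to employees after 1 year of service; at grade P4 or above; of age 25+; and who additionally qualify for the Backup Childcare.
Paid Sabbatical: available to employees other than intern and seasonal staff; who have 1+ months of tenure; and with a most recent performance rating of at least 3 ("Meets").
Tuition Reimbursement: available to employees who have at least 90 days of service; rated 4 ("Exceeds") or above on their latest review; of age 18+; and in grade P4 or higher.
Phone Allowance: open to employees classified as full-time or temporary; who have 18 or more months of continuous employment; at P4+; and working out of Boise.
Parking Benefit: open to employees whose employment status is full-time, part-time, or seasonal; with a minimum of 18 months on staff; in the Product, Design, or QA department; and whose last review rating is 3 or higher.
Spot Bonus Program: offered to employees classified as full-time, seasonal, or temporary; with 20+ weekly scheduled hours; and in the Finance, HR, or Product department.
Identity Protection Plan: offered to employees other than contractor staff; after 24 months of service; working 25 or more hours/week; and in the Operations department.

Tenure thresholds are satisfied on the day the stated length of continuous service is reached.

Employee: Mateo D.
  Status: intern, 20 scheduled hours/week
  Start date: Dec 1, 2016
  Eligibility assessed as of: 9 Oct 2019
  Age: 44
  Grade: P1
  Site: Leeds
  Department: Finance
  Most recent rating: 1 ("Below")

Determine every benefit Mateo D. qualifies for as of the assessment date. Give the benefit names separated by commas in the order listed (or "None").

Service from Dec 1, 2016 to 9 Oct 2019: 1042 days.
Backup Childcare — status intern ✓ (not excluded); service 1042 days < 5 years (≈1825 days) ✗ → not eligible.
Employee Assistance Program — service 1042 days ≥ 1 year (≈365 days) ✓; grade P1 < P4 ✗ → not eligible.
Paid Sabbatical — status intern ✗ (excluded) → not eligible.
Tuition Reimbursement — service 1042 days ≥ 90 days ✓; rating 1 < 4 ✗ → not eligible.
Phone Allowance — status intern ✗ (requires full-time or temporary) → not eligible.
Parking Benefit — status intern ✗ (requires full-time, part-time, or seasonal) → not eligible.
Spot Bonus Program — status intern ✗ (requires full-time, seasonal, or temporary) → not eligible.
Identity Protection Plan — status intern ✓ (not excluded); service 1042 days ≥ 24 months (≈720 days) ✓; 20 hrs/wk < 25 ✗ → not eligible.

None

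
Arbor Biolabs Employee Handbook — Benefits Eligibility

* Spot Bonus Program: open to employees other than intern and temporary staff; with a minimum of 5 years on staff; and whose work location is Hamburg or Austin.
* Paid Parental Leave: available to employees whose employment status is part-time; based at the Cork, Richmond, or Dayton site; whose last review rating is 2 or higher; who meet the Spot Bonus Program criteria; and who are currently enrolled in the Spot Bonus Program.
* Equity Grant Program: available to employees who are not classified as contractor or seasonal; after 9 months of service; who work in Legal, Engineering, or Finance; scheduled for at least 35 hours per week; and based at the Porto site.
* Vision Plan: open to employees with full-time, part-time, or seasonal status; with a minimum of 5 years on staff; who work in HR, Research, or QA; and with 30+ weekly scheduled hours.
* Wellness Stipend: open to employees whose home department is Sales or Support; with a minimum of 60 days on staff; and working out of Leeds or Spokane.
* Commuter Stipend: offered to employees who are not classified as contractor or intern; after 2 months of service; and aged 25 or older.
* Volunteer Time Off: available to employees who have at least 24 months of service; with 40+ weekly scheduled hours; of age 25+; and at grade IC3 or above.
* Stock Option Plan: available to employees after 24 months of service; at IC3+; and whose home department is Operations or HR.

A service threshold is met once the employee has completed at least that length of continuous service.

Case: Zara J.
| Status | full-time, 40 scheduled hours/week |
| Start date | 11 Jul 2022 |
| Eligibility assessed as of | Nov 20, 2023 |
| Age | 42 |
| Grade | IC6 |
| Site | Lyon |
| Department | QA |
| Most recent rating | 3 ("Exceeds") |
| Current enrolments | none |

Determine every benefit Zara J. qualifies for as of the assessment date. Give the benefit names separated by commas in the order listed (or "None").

Service from 11 Jul 2022 to Nov 20, 2023: 497 days.
Spot Bonus Program — status full-time ✓ (not excluded); service 497 days < 5 years (≈1825 days) ✗ → not eligible.
Paid Parental Leave — status full-time ✗ (requires part-time) → not eligible.
Equity Grant Program — status full-time ✓ (not excluded); service 497 days ≥ 9 months (≈270 days) ✓; dept QA ✗ → not eligible.
Vision Plan — status full-time ✓; service 497 days < 5 years (≈1825 days) ✗ → not eligible.
Wellness Stipend — dept QA ✗ → not eligible.
Commuter Stipend — status full-time ✓ (not excluded); service 497 days ≥ 2 months (≈60 days) ✓; age 42 ≥ 25 ✓ → eligible.
Volunteer Time Off — service 497 days < 24 months (≈720 days) ✗ → not eligible.
Stock Option Plan — service 497 days < 24 months (≈720 days) ✗ → not eligible.

Commuter Stipend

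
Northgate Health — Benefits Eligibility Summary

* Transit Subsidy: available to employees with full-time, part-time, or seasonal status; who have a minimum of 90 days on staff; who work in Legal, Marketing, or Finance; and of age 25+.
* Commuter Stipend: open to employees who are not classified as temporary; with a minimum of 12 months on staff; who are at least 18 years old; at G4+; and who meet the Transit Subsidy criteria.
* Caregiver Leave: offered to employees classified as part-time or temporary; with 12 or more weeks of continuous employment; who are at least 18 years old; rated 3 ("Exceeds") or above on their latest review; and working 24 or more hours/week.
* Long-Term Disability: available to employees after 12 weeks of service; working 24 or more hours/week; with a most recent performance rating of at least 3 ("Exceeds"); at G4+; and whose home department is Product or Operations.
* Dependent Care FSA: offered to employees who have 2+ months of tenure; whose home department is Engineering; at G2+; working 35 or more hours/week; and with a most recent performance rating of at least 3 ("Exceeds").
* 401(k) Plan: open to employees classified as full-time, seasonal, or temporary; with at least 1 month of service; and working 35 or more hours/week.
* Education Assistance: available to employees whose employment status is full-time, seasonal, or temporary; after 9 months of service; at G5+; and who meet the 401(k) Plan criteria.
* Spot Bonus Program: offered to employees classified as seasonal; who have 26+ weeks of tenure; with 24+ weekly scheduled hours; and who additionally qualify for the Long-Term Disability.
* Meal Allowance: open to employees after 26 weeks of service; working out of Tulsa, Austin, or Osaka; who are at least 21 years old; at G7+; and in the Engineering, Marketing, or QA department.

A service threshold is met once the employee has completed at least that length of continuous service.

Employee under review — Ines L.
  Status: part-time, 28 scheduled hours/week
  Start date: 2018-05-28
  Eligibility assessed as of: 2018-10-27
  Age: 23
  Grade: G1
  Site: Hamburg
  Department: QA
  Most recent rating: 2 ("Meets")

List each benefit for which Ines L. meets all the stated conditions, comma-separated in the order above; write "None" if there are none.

None

Service from 2018-05-28 to 2018-10-27: 152 days.
Transit Subsidy — status part-time ✓; service 152 days ≥ 90 days ✓; dept QA ✗ → not eligible.
Commuter Stipend — status part-time ✓ (not excluded); service 152 days < 12 months (≈360 days) ✗ → not eligible.
Caregiver Leave — status part-time ✓; service 152 days ≥ 12 weeks (≈84 days) ✓; age 23 ≥ 18 ✓; rating 2 < 3 ✗ → not eligible.
Long-Term Disability — service 152 days ≥ 12 weeks (≈84 days) ✓; 28 hrs/wk ≥ 24 ✓; rating 2 < 3 ✗ → not eligible.
Dependent Care FSA — service 152 days ≥ 2 months (≈60 days) ✓; dept QA ✗ → not eligible.
401(k) Plan — status part-time ✗ (requires full-time, seasonal, or temporary) → not eligible.
Education Assistance — status part-time ✗ (requires full-time, seasonal, or temporary) → not eligible.
Spot Bonus Program — status part-time ✗ (requires seasonal) → not eligible.
Meal Allowance — service 152 days < 26 weeks (≈182 days) ✗ → not eligible.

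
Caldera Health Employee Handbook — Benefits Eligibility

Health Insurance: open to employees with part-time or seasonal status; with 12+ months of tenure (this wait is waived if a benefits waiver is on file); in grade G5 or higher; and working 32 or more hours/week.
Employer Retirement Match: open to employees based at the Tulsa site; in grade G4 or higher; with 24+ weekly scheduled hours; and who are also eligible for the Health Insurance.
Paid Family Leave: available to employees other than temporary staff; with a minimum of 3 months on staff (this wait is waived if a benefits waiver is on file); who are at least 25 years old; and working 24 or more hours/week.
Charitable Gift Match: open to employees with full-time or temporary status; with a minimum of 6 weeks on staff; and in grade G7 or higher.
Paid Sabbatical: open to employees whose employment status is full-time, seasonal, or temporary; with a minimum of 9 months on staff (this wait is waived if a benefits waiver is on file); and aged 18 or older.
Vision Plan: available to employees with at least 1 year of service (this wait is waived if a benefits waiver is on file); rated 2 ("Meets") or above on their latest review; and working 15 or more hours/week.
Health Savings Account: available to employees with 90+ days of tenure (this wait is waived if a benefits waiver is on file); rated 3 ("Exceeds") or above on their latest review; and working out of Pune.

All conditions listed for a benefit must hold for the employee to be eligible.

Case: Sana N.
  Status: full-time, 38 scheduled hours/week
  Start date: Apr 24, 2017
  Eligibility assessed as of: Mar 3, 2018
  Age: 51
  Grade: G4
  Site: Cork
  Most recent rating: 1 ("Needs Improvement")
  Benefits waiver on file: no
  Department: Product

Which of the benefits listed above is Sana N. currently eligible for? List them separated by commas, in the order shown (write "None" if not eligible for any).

Paid Family Leave, Paid Sabbatical

Service from Apr 24, 2017 to Mar 3, 2018: 313 days.
Health Insurance — status full-time ✗ (requires part-time or seasonal) → not eligible.
Employer Retirement Match — site Cork ✗ (not Tulsa) → not eligible.
Paid Family Leave — status full-time ✓ (not excluded); no waiver, service 313 days ≥ 3 months (≈90 days) ✓; age 51 ≥ 25 ✓; 38 hrs/wk ≥ 24 ✓ → eligible.
Charitable Gift Match — status full-time ✓; service 313 days ≥ 6 weeks (≈42 days) ✓; grade G4 < G7 ✗ → not eligible.
Paid Sabbatical — status full-time ✓; no waiver, service 313 days ≥ 9 months (≈270 days) ✓; age 51 ≥ 18 ✓ → eligible.
Vision Plan — no waiver, service 313 days < 1 year (≈365 days) ✗ → not eligible.
Health Savings Account — no waiver, service 313 days ≥ 90 days ✓; rating 1 < 3 ✗ → not eligible.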